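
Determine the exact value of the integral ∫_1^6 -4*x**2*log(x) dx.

Integrate by parts once (u = ln x, dv = -4*x**2 dx).
An antiderivative is F(x) = -4*x**3*(3*log(x) - 1)/9.
Then F(6) - F(1) = (-288*log(3) - 288*log(2) + 96) - (4/9) = -288*log(3) - 288*log(2) + 860/9.

-288*log(3) - 288*log(2) + 860/9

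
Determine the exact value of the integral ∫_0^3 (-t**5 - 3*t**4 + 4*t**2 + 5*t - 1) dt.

-1059/5

By the power rule, an antiderivative is F(t) = -t**6/6 - 3*t**5/5 + 4*t**3/3 + 5*t**2/2 - t.
Then F(3) - F(0) = (-1059/5) - (0) = -1059/5.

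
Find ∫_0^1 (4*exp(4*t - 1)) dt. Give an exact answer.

-(1 - exp(4))*exp(-1)

Let u = 4*t - 1, so du = 4 dt. When t = 0, u = -1; when t = 1, u = 3.
The integral becomes ∫ exp(u) du from -1 to 3, with antiderivative exp(u).
Back in t: F(t) = exp(4*t - 1).
Then F(1) - F(0) = (exp(3)) - (exp(-1)) = -(1 - exp(4))*exp(-1).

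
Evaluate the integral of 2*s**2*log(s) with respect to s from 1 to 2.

-14/9 + 16*log(2)/3

Integrate by parts once (u = ln s, dv = 2*s**2 ds).
An antiderivative is F(s) = 2*s**3*(3*log(s) - 1)/9.
Then F(2) - F(1) = (-16/9 + 16*log(2)/3) - (-2/9) = -14/9 + 16*log(2)/3.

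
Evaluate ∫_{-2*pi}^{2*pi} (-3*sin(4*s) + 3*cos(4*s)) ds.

An antiderivative is F(s) = 3*sin(4*s)/4 + 3*cos(4*s)/4.
Then F(2*pi) - F(-2*pi) = (3/4) - (3/4) = 0.

0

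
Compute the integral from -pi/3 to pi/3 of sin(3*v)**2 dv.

pi/3

Use the identity sin^2(3*v) = (1 - cos(6*v))/2.
An antiderivative is F(v) = v/2 - sin(6*v)/12.
Then F(pi/3) - F(-pi/3) = (pi/6) - (-pi/6) = pi/3.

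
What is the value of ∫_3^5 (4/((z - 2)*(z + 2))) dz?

log(15/7)

Factor the denominator: z**2 - 4 = (z + 2)(z - 2).
Partial fractions: 4/((z - 2)*(z + 2)) = -1/(z + 2) + 1/(z - 2).
An antiderivative is F(z) = log(z - 2) - log(z + 2).
Then F(5) - F(3) = (log(3/7)) - (-log(5)) = log(15/7).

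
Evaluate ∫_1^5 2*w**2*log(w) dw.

Integrate by parts once (u = ln w, dv = 2*w**2 dw).
An antiderivative is F(w) = 2*w**3*(3*log(w) - 1)/9.
Then F(5) - F(1) = (-250/9 + 250*log(5)/3) - (-2/9) = -248/9 + 250*log(5)/3.

-248/9 + 250*log(5)/3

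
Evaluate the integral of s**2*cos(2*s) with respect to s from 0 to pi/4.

Integrate by parts twice (u = s^2, dv = cos(2*s) ds).
An antiderivative is F(s) = s**2*sin(2*s)/2 + s*cos(2*s)/2 - sin(2*s)/4.
Then F(pi/4) - F(0) = (-1/4 + pi**2/32) - (0) = -1/4 + pi**2/32.

-1/4 + pi**2/32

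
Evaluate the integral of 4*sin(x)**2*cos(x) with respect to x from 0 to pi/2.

4/3

Let u = sin(x), so du = cos(x) dx. When x = 0, u = 0; when x = pi/2, u = 1.
The integral becomes 4·∫ u**2 du from 0 to 1, with antiderivative 4*u**3/3.
Back in x: F(x) = 4*sin(x)**3/3.
Then F(pi/2) - F(0) = (4/3) - (0) = 4/3.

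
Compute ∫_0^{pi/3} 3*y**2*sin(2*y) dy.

-9/8 + pi**2/12 + sqrt(3)*pi/4

Integrate by parts twice (u = y^2, dv = 3*sin(2*y) dy).
An antiderivative is F(y) = -3*y**2*cos(2*y)/2 + 3*y*sin(2*y)/2 + 3*cos(2*y)/4.
Then F(pi/3) - F(0) = (-3/8 + pi**2/12 + sqrt(3)*pi/4) - (3/4) = -9/8 + pi**2/12 + sqrt(3)*pi/4.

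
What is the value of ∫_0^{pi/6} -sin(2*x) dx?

-1/4

An antiderivative is F(x) = cos(2*x)/2.
Then F(pi/6) - F(0) = (1/4) - (1/2) = -1/4.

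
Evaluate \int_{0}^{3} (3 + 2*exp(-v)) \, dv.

An antiderivative is F(v) = 3*v - 2*exp(-v).
Then F(3) - F(0) = (9 - 2*exp(-3)) - (-2) = 11 - 2*exp(-3).

11 - 2*exp(-3)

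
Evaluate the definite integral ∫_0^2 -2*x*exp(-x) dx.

Integrate by parts once (u = x, dv = -2*exp(-x) dx).
An antiderivative is F(x) = (2*x + 2)*exp(-x).
Then F(2) - F(0) = (6*exp(-2)) - (2) = -2 + 6*exp(-2).

-2 + 6*exp(-2)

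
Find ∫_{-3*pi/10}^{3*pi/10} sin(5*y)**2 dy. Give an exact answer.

Use the identity sin^2(5*y) = (1 - cos(10*y))/2.
An antiderivative is F(y) = y/2 - sin(10*y)/20.
Then F(3*pi/10) - F(-3*pi/10) = (3*pi/20) - (-3*pi/20) = 3*pi/10.

3*pi/10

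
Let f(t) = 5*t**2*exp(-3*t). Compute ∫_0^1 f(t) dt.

Integrate by parts twice (u = t^2, dv = 5*exp(-3*t) dt).
An antiderivative is F(t) = (-45*t**2 - 30*t - 10)*exp(-3*t)/27.
Then F(1) - F(0) = (-85*exp(-3)/27) - (-10/27) = 10/27 - 85*exp(-3)/27.

10/27 - 85*exp(-3)/27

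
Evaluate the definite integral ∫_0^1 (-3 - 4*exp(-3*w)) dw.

An antiderivative is F(w) = -3*w + 4*exp(-3*w)/3.
Then F(1) - F(0) = (-3 + 4*exp(-3)/3) - (4/3) = -13/3 + 4*exp(-3)/3.

-13/3 + 4*exp(-3)/3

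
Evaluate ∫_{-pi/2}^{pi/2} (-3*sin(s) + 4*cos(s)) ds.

An antiderivative is F(s) = 4*sin(s) + 3*cos(s).
Then F(pi/2) - F(-pi/2) = (4) - (-4) = 8.

8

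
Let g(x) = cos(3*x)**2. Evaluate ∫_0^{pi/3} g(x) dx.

Use the identity cos^2(3*x) = (1 + cos(6*x))/2.
An antiderivative is F(x) = x/2 + sin(6*x)/12.
Then F(pi/3) - F(0) = (pi/6) - (0) = pi/6.

pi/6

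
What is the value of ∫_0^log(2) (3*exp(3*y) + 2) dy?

log(4) + 7

An antiderivative is F(y) = exp(3*y) + 2*y.
Then F(log(2)) - F(0) = (2*log(2) + 8) - (1) = log(4) + 7.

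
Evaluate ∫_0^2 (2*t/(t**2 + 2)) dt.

log(3)

Let u = t**2 + 2, so du = 2*t dt. When t = 0, u = 2; when t = 2, u = 6.
The integral becomes ∫ 1/u du from 2 to 6, with antiderivative log(u).
Back in t: F(t) = log(t**2 + 2).
Then F(2) - F(0) = (log(6)) - (log(2)) = log(3).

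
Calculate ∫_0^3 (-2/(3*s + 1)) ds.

An antiderivative is F(s) = -2*log(3*s + 1)/3.
Then F(3) - F(0) = (-2*log(10)/3) - (0) = -2*log(10)/3.

-2*log(10)/3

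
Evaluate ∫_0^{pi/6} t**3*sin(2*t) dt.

-3*sqrt(3)/16 - pi**3/864 + sqrt(3)*pi**2/96 + pi/16

Integrate by parts 3 times (u = t^3, dv = sin(2*t) dt).
An antiderivative is F(t) = -t**3*cos(2*t)/2 + 3*t**2*sin(2*t)/4 + 3*t*cos(2*t)/4 - 3*sin(2*t)/8.
Then F(pi/6) - F(0) = (-3*sqrt(3)/16 - pi**3/864 + sqrt(3)*pi**2/96 + pi/16) - (0) = -3*sqrt(3)/16 - pi**3/864 + sqrt(3)*pi**2/96 + pi/16.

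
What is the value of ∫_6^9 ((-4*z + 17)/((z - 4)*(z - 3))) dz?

log(5/64)

Factor the denominator: z**2 - 7*z + 12 = (z - 3)(z - 4).
Partial fractions: (-4*z + 17)/((z - 4)*(z - 3)) = -5/(z - 3) + 1/(z - 4).
An antiderivative is F(z) = log(z - 4) - 5*log(z - 3).
Then F(9) - F(6) = (-5*log(3) - 5*log(2) + log(5)) - (-5*log(3) + log(2)) = log(5/64).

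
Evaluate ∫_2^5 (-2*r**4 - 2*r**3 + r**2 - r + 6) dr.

-7476/5

By the power rule, an antiderivative is F(r) = -2*r**5/5 - r**4/2 + r**3/3 - r**2/2 + 6*r.
Then F(5) - F(2) = (-4510/3) - (-122/15) = -7476/5.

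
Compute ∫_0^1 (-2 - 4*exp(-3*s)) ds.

An antiderivative is F(s) = -2*s + 4*exp(-3*s)/3.
Then F(1) - F(0) = (-2 + 4*exp(-3)/3) - (4/3) = -10/3 + 4*exp(-3)/3.

-10/3 + 4*exp(-3)/3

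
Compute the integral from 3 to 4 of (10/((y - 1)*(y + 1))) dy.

Factor the denominator: y**2 - 1 = (y + 1)(y - 1).
Partial fractions: 10/((y - 1)*(y + 1)) = -5/(y + 1) + 5/(y - 1).
An antiderivative is F(y) = 5*log(y - 1) - 5*log(y + 1).
Then F(4) - F(3) = (-5*log(5) + 5*log(3)) - (-log(32)) = -5*log(5) + 5*log(2) + 5*log(3).

-5*log(5) + 5*log(2) + 5*log(3)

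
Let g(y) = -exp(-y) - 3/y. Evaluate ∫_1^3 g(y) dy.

An antiderivative is F(y) = -3*log(y) + exp(-y).
Then F(3) - F(1) = (-3*log(3) + exp(-3)) - (exp(-1)) = -3*log(3) - exp(-1) + exp(-3).

-3*log(3) - exp(-1) + exp(-3)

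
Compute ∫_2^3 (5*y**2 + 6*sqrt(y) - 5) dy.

By the power rule, an antiderivative is F(y) = 4*y**(3/2) + 5*y**3/3 - 5*y.
Then F(3) - F(2) = (12*sqrt(3) + 30) - (10/3 + 8*sqrt(2)) = -8*sqrt(2) + 12*sqrt(3) + 80/3.

-8*sqrt(2) + 12*sqrt(3) + 80/3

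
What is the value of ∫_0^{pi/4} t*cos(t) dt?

Integrate by parts once (u = t, dv = cos(t) dt).
An antiderivative is F(t) = t*sin(t) + cos(t).
Then F(pi/4) - F(0) = (sqrt(2)*(pi + 4)/8) - (1) = -1 + sqrt(2)*pi/8 + sqrt(2)/2.

-1 + sqrt(2)*pi/8 + sqrt(2)/2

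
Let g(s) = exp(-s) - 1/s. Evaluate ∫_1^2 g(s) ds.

-log(2) - exp(-2) + exp(-1)

An antiderivative is F(s) = -log(s) - exp(-s).
Then F(2) - F(1) = (-log(2) - exp(-2)) - (-exp(-1)) = -log(2) - exp(-2) + exp(-1).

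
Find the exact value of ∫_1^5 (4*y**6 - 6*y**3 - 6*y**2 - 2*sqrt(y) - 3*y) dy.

By the power rule, an antiderivative is F(y) = 4*y**7/7 - 3*y**4/2 - 4*y**(3/2)/3 - 2*y**3 - 3*y**2/2.
Then F(5) - F(1) = (303925/7 - 20*sqrt(5)/3) - (-121/21) = 911896/21 - 20*sqrt(5)/3.

911896/21 - 20*sqrt(5)/3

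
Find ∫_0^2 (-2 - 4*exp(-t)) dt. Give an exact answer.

An antiderivative is F(t) = -2*t + 4*exp(-t).
Then F(2) - F(0) = (-4 + 4*exp(-2)) - (4) = -8 + 4*exp(-2).

-8 + 4*exp(-2)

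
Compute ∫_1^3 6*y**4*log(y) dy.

-1452/25 + 1458*log(3)/5

Integrate by parts once (u = ln y, dv = 6*y**4 dy).
An antiderivative is F(y) = 6*y**5*(5*log(y) - 1)/25.
Then F(3) - F(1) = (-1458/25 + 1458*log(3)/5) - (-6/25) = -1452/25 + 1458*log(3)/5.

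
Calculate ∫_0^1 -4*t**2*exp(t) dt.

8 - 4*E

Integrate by parts twice (u = t^2, dv = -4*exp(t) dt).
An antiderivative is F(t) = (-4*t**2 + 8*t - 8)*exp(t).
Then F(1) - F(0) = (-4*E) - (-8) = 8 - 4*E.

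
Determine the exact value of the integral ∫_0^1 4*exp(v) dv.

-4 + 4*E

An antiderivative is F(v) = 4*exp(v).
Then F(1) - F(0) = (4*E) - (4) = -4 + 4*E.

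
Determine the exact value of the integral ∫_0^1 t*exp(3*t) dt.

1/9 + 2*exp(3)/9

Integrate by parts once (u = t, dv = exp(3*t) dt).
An antiderivative is F(t) = (3*t - 1)*exp(3*t)/9.
Then F(1) - F(0) = (2*exp(3)/9) - (-1/9) = 1/9 + 2*exp(3)/9.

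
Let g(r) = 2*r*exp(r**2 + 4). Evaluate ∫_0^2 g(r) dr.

Let u = r**2 + 4, so du = 2*r dr. When r = 0, u = 4; when r = 2, u = 8.
The integral becomes ∫ exp(u) du from 4 to 8, with antiderivative exp(u).
Back in r: F(r) = exp(r**2 + 4).
Then F(2) - F(0) = (exp(8)) - (exp(4)) = -exp(4) + exp(8).

-exp(4) + exp(8)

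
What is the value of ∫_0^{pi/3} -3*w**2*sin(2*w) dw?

Integrate by parts twice (u = w^2, dv = -3*sin(2*w) dw).
An antiderivative is F(w) = 3*w**2*cos(2*w)/2 - 3*w*sin(2*w)/2 - 3*cos(2*w)/4.
Then F(pi/3) - F(0) = (-sqrt(3)*pi/4 - pi**2/12 + 3/8) - (-3/4) = -sqrt(3)*pi/4 - pi**2/12 + 9/8.

-sqrt(3)*pi/4 - pi**2/12 + 9/8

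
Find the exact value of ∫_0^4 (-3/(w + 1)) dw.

An antiderivative is F(w) = -3*log(w + 1).
Then F(4) - F(0) = (-3*log(5)) - (0) = -3*log(5).

-3*log(5)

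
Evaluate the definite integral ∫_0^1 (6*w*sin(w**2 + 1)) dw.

Let u = w**2 + 1, so du = 2*w dw. When w = 0, u = 1; when w = 1, u = 2.
The integral becomes 3·∫ sin(u) du from 1 to 2, with antiderivative -3*cos(u).
Back in w: F(w) = -3*cos(w**2 + 1).
Then F(1) - F(0) = (-3*cos(2)) - (-3*cos(1)) = -3*cos(2) + 3*cos(1).

-3*cos(2) + 3*cos(1)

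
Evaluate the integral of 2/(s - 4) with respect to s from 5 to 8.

An antiderivative is F(s) = 2*log(s - 4).
Then F(8) - F(5) = (log(16)) - (0) = log(16).

log(16)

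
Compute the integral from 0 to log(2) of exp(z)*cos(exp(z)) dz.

Let u = exp(z), so du = exp(z) dz. When z = 0, u = 1; when z = log(2), u = 2.
The integral becomes ∫ cos(u) du from 1 to 2, with antiderivative sin(u).
Back in z: F(z) = sin(exp(z)).
Then F(log(2)) - F(0) = (sin(2)) - (sin(1)) = -sin(1) + sin(2).

-sin(1) + sin(2)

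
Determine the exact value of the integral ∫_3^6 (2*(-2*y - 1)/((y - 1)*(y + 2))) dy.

-log(16)

Factor the denominator: y**2 + y - 2 = (y + 2)(y - 1).
Partial fractions: 2*(-2*y - 1)/((y - 1)*(y + 2)) = -2/(y + 2) - 2/(y - 1).
An antiderivative is F(y) = -2*log(y - 1) - 2*log(y + 2).
Then F(6) - F(3) = (-6*log(2) - 2*log(5)) - (-log(100)) = -log(16).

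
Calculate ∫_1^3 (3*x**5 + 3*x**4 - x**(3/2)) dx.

By the power rule, an antiderivative is F(x) = x**6/2 - 2*x**(5/2)/5 + 3*x**5/5.
Then F(3) - F(1) = (5103/10 - 18*sqrt(3)/5) - (7/10) = 2548/5 - 18*sqrt(3)/5.

2548/5 - 18*sqrt(3)/5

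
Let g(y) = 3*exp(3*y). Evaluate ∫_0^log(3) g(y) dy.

26

Let u = exp(y), so du = exp(y) dy. When y = 0, u = 1; when y = log(3), u = 3.
The integral becomes 3·∫ u**2 du from 1 to 3, with antiderivative u**3.
Back in y: F(y) = exp(3*y).
Then F(log(3)) - F(0) = (27) - (1) = 26.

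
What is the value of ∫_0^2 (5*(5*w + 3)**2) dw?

2170/3

Let u = 5*w + 3, so du = 5 dw. When w = 0, u = 3; when w = 2, u = 13.
The integral becomes ∫ u**2 du from 3 to 13, with antiderivative u**3/3.
Back in w: F(w) = (5*w + 3)**3/3.
Then F(2) - F(0) = (2197/3) - (9) = 2170/3.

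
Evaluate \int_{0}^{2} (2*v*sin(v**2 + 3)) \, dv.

cos(3) - cos(7)

Let u = v**2 + 3, so du = 2*v dv. When v = 0, u = 3; when v = 2, u = 7.
The integral becomes ∫ sin(u) du from 3 to 7, with antiderivative -cos(u).
Back in v: F(v) = -cos(v**2 + 3).
Then F(2) - F(0) = (-cos(7)) - (-cos(3)) = cos(3) - cos(7).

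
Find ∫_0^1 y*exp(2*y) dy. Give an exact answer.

Integrate by parts once (u = y, dv = exp(2*y) dy).
An antiderivative is F(y) = (2*y - 1)*exp(2*y)/4.
Then F(1) - F(0) = (exp(2)/4) - (-1/4) = 1/4 + exp(2)/4.

1/4 + exp(2)/4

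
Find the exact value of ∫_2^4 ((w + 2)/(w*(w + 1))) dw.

Factor the denominator: w**2 + w = (w + 1)w.
Partial fractions: (w + 2)/(w*(w + 1)) = -1/(w + 1) + 2/w.
An antiderivative is F(w) = 2*log(w) - log(w + 1).
Then F(4) - F(2) = (log(16/5)) - (log(4/3)) = log(12/5).

log(12/5)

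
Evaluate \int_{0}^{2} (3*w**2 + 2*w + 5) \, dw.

22

By the power rule, an antiderivative is F(w) = w**3 + w**2 + 5*w.
Then F(2) - F(0) = (22) - (0) = 22.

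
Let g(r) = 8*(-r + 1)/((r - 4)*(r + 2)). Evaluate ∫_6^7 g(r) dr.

-12*log(3) + 16*log(2)

Factor the denominator: r**2 - 2*r - 8 = (r + 2)(r - 4).
Partial fractions: 8*(-r + 1)/((r - 4)*(r + 2)) = -4/(r + 2) - 4/(r - 4).
An antiderivative is F(r) = -4*log(r - 4) - 4*log(r + 2).
Then F(7) - F(6) = (-12*log(3)) - (-16*log(2)) = -12*log(3) + 16*log(2).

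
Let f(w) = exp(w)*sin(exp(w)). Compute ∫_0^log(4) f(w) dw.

Let u = exp(w), so du = exp(w) dw. When w = 0, u = 1; when w = log(4), u = 4.
The integral becomes ∫ sin(u) du from 1 to 4, with antiderivative -cos(u).
Back in w: F(w) = -cos(exp(w)).
Then F(log(4)) - F(0) = (-cos(4)) - (-cos(1)) = cos(1) - cos(4).

cos(1) - cos(4)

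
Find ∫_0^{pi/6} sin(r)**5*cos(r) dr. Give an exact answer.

Let u = sin(r), so du = cos(r) dr. When r = 0, u = 0; when r = pi/6, u = 1/2.
The integral becomes ∫ u**5 du from 0 to 1/2, with antiderivative u**6/6.
Back in r: F(r) = sin(r)**6/6.
Then F(pi/6) - F(0) = (1/384) - (0) = 1/384.

1/384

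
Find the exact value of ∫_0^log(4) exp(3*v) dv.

Let u = exp(v), so du = exp(v) dv. When v = 0, u = 1; when v = log(4), u = 4.
The integral becomes ∫ u**2 du from 1 to 4, with antiderivative u**3/3.
Back in v: F(v) = exp(3*v)/3.
Then F(log(4)) - F(0) = (64/3) - (1/3) = 21.

21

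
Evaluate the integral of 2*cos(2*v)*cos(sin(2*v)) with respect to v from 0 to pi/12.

Let u = sin(2*v), so du = 2*cos(2*v) dv. When v = 0, u = 0; when v = pi/12, u = 1/2.
The integral becomes ∫ cos(u) du from 0 to 1/2, with antiderivative sin(u).
Back in v: F(v) = sin(sin(2*v)).
Then F(pi/12) - F(0) = (sin(1/2)) - (0) = sin(1/2).

sin(1/2)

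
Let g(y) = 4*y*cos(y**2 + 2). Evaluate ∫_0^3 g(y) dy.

Let u = y**2 + 2, so du = 2*y dy. When y = 0, u = 2; when y = 3, u = 11.
The integral becomes 2·∫ cos(u) du from 2 to 11, with antiderivative 2*sin(u).
Back in y: F(y) = 2*sin(y**2 + 2).
Then F(3) - F(0) = (2*sin(11)) - (2*sin(2)) = 2*sin(11) - 2*sin(2).

2*sin(11) - 2*sin(2)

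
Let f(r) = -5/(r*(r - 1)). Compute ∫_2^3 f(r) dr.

-10*log(2) + 5*log(3)

Factor the denominator: r**2 - r = r(r - 1).
Partial fractions: -5/(r*(r - 1)) = 5/r - 5/(r - 1).
An antiderivative is F(r) = 5*log(r) - 5*log(r - 1).
Then F(3) - F(2) = (-5*log(2) + 5*log(3)) - (log(32)) = -10*log(2) + 5*log(3).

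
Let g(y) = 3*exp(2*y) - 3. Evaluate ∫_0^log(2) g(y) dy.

An antiderivative is F(y) = 3*exp(2*y)/2 - 3*y.
Then F(log(2)) - F(0) = (6 - 3*log(2)) - (3/2) = 9/2 - log(8).

9/2 - log(8)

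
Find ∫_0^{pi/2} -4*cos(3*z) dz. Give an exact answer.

An antiderivative is F(z) = -4*sin(3*z)/3.
Then F(pi/2) - F(0) = (4/3) - (0) = 4/3.

4/3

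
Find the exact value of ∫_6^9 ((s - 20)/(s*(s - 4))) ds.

Factor the denominator: s**2 - 4*s = s(s - 4).
Partial fractions: (s - 20)/(s*(s - 4)) = 5/s - 4/(s - 4).
An antiderivative is F(s) = 5*log(s) - 4*log(s - 4).
Then F(9) - F(6) = (-4*log(5) + 10*log(3)) - (log(2) + 5*log(3)) = -4*log(5) - log(2) + 5*log(3).

-4*log(5) - log(2) + 5*log(3)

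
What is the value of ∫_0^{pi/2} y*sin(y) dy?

1

Integrate by parts once (u = y, dv = sin(y) dy).
An antiderivative is F(y) = -y*cos(y) + sin(y).
Then F(pi/2) - F(0) = (1) - (0) = 1.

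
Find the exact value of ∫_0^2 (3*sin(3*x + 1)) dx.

-cos(7) + cos(1)

Let u = 3*x + 1, so du = 3 dx. When x = 0, u = 1; when x = 2, u = 7.
The integral becomes ∫ sin(u) du from 1 to 7, with antiderivative -cos(u).
Back in x: F(x) = -cos(3*x + 1).
Then F(2) - F(0) = (-cos(7)) - (-cos(1)) = -cos(7) + cos(1).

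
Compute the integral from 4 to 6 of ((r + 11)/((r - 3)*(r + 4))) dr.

Factor the denominator: r**2 + r - 12 = (r + 4)(r - 3).
Partial fractions: (r + 11)/((r - 3)*(r + 4)) = -1/(r + 4) + 2/(r - 3).
An antiderivative is F(r) = 2*log(r - 3) - log(r + 4).
Then F(6) - F(4) = (log(9/10)) - (-log(8)) = log(36/5).

log(36/5)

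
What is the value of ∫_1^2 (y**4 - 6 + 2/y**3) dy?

By the power rule, an antiderivative is F(y) = y**5/5 - 6*y - 1/y**2.
Then F(2) - F(1) = (-117/20) - (-34/5) = 19/20.

19/20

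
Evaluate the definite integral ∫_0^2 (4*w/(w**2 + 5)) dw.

Let u = w**2 + 5, so du = 2*w dw. When w = 0, u = 5; when w = 2, u = 9.
The integral becomes 2·∫ 1/u du from 5 to 9, with antiderivative 2*log(u).
Back in w: F(w) = 2*log(w**2 + 5).
Then F(2) - F(0) = (log(81)) - (log(25)) = log(81/25).

log(81/25)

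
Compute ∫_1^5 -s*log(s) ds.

6 - 25*log(5)/2

Integrate by parts once (u = ln s, dv = -s ds).
An antiderivative is F(s) = -s**2*(2*log(s) - 1)/4.
Then F(5) - F(1) = (25/4 - 25*log(5)/2) - (1/4) = 6 - 25*log(5)/2.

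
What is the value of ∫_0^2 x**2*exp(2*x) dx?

Integrate by parts twice (u = x^2, dv = exp(2*x) dx).
An antiderivative is F(x) = (2*x**2 - 2*x + 1)*exp(2*x)/4.
Then F(2) - F(0) = (5*exp(4)/4) - (1/4) = -1/4 + 5*exp(4)/4.

-1/4 + 5*exp(4)/4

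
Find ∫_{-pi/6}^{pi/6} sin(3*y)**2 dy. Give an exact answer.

pi/6

Use the identity sin^2(3*y) = (1 - cos(6*y))/2.
An antiderivative is F(y) = y/2 - sin(6*y)/12.
Then F(pi/6) - F(-pi/6) = (pi/12) - (-pi/12) = pi/6.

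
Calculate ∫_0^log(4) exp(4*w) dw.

255/4

Let u = exp(w), so du = exp(w) dw. When w = 0, u = 1; when w = log(4), u = 4.
The integral becomes ∫ u**3 du from 1 to 4, with antiderivative u**4/4.
Back in w: F(w) = exp(4*w)/4.
Then F(log(4)) - F(0) = (64) - (1/4) = 255/4.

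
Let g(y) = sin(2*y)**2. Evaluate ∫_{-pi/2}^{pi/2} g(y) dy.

Use the identity sin^2(2*y) = (1 - cos(4*y))/2.
An antiderivative is F(y) = y/2 - sin(4*y)/8.
Then F(pi/2) - F(-pi/2) = (pi/4) - (-pi/4) = pi/2.

pi/2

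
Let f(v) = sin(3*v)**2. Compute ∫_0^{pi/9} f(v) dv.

-sqrt(3)/24 + pi/18

Use the identity sin^2(3*v) = (1 - cos(6*v))/2.
An antiderivative is F(v) = v/2 - sin(6*v)/12.
Then F(pi/9) - F(0) = (-sqrt(3)/24 + pi/18) - (0) = -sqrt(3)/24 + pi/18.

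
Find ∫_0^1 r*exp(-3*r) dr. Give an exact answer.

Integrate by parts once (u = r, dv = exp(-3*r) dr).
An antiderivative is F(r) = (-3*r - 1)*exp(-3*r)/9.
Then F(1) - F(0) = (-4*exp(-3)/9) - (-1/9) = (-4 + exp(3))*exp(-3)/9.

(-4 + exp(3))*exp(-3)/9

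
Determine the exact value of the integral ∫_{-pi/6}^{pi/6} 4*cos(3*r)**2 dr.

Use the identity cos^2(3*r) = (1 + cos(6*r))/2.
An antiderivative is F(r) = 2*r + sin(6*r)/3.
Then F(pi/6) - F(-pi/6) = (pi/3) - (-pi/3) = 2*pi/3.

2*pi/3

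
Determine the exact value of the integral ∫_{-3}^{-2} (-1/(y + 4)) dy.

-log(2)

An antiderivative is F(y) = -log(y + 4).
Then F(-2) - F(-3) = (-log(2)) - (0) = -log(2).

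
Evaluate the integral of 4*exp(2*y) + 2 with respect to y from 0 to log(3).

2*log(3) + 16

An antiderivative is F(y) = 2*exp(2*y) + 2*y.
Then F(log(3)) - F(0) = (2*log(3) + 18) - (2) = 2*log(3) + 16.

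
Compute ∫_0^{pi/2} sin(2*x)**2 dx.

Use the identity sin^2(2*x) = (1 - cos(4*x))/2.
An antiderivative is F(x) = x/2 - sin(4*x)/8.
Then F(pi/2) - F(0) = (pi/4) - (0) = pi/4.

pi/4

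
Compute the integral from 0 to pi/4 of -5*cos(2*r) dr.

An antiderivative is F(r) = -5*sin(2*r)/2.
Then F(pi/4) - F(0) = (-5/2) - (0) = -5/2.

-5/2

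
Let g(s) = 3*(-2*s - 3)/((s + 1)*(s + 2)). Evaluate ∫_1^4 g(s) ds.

-3*log(5)

Factor the denominator: s**2 + 3*s + 2 = (s + 2)(s + 1).
Partial fractions: 3*(-2*s - 3)/((s + 1)*(s + 2)) = -3/(s + 2) - 3/(s + 1).
An antiderivative is F(s) = -3*log(s + 1) - 3*log(s + 2).
Then F(4) - F(1) = (-3*log(5) - 3*log(3) - 3*log(2)) - (-3*log(3) - 3*log(2)) = -3*log(5).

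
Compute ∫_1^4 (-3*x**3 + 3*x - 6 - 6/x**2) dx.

-765/4

By the power rule, an antiderivative is F(x) = -3*x**4/4 + 3*x**2/2 - 6*x + 6/x.
Then F(4) - F(1) = (-381/2) - (3/4) = -765/4.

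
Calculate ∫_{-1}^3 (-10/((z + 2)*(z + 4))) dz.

-5*log(5) - 5*log(3) + 5*log(7)

Factor the denominator: z**2 + 6*z + 8 = (z + 4)(z + 2).
Partial fractions: -10/((z + 2)*(z + 4)) = 5/(z + 4) - 5/(z + 2).
An antiderivative is F(z) = -5*log(z + 2) + 5*log(z + 4).
Then F(3) - F(-1) = (-5*log(5) + 5*log(7)) - (5*log(3)) = -5*log(5) - 5*log(3) + 5*log(7).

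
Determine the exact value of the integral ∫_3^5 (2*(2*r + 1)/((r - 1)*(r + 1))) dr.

Factor the denominator: r**2 - 1 = (r + 1)(r - 1).
Partial fractions: 2*(2*r + 1)/((r - 1)*(r + 1)) = 1/(r + 1) + 3/(r - 1).
An antiderivative is F(r) = 3*log(r - 1) + log(r + 1).
Then F(5) - F(3) = (log(3) + 7*log(2)) - (log(32)) = log(12).

log(12)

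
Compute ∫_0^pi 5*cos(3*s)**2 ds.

5*pi/2

Use the identity cos^2(3*s) = (1 + cos(6*s))/2.
An antiderivative is F(s) = 5*s/2 + 5*sin(6*s)/12.
Then F(pi) - F(0) = (5*pi/2) - (0) = 5*pi/2.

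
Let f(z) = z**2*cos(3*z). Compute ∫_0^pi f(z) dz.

-2*pi/9

Integrate by parts twice (u = z^2, dv = cos(3*z) dz).
An antiderivative is F(z) = z**2*sin(3*z)/3 + 2*z*cos(3*z)/9 - 2*sin(3*z)/27.
Then F(pi) - F(0) = (-2*pi/9) - (0) = -2*pi/9.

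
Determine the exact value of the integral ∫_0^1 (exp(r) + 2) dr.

An antiderivative is F(r) = 2*r + exp(r).
Then F(1) - F(0) = (2 + E) - (1) = 1 + E.

1 + E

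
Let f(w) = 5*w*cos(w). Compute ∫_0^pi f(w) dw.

Integrate by parts once (u = w, dv = 5*cos(w) dw).
An antiderivative is F(w) = 5*w*sin(w) + 5*cos(w).
Then F(pi) - F(0) = (-5) - (5) = -10.

-10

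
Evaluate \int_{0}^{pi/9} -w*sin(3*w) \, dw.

-sqrt(3)/18 + pi/54

Integrate by parts once (u = w, dv = -sin(3*w) dw).
An antiderivative is F(w) = w*cos(3*w)/3 - sin(3*w)/9.
Then F(pi/9) - F(0) = (-sqrt(3)/18 + pi/54) - (0) = -sqrt(3)/18 + pi/54.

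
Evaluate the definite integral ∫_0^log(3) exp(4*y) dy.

20

Let u = exp(y), so du = exp(y) dy. When y = 0, u = 1; when y = log(3), u = 3.
The integral becomes ∫ u**3 du from 1 to 3, with antiderivative u**4/4.
Back in y: F(y) = exp(4*y)/4.
Then F(log(3)) - F(0) = (81/4) - (1/4) = 20.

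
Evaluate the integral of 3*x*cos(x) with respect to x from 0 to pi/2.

-3 + 3*pi/2

Integrate by parts once (u = x, dv = 3*cos(x) dx).
An antiderivative is F(x) = 3*x*sin(x) + 3*cos(x).
Then F(pi/2) - F(0) = (3*pi/2) - (3) = -3 + 3*pi/2.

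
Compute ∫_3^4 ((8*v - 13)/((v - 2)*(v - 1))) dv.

-2*log(2) + 5*log(3)

Factor the denominator: v**2 - 3*v + 2 = (v - 1)(v - 2).
Partial fractions: (8*v - 13)/((v - 2)*(v - 1)) = 5/(v - 1) + 3/(v - 2).
An antiderivative is F(v) = 3*log(v - 2) + 5*log(v - 1).
Then F(4) - F(3) = (3*log(2) + 5*log(3)) - (log(32)) = -2*log(2) + 5*log(3).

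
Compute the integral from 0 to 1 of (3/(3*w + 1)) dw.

An antiderivative is F(w) = log(3*w + 1).
Then F(1) - F(0) = (log(4)) - (0) = log(4).

log(4)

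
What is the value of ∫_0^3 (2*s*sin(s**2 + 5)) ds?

Let u = s**2 + 5, so du = 2*s ds. When s = 0, u = 5; when s = 3, u = 14.
The integral becomes ∫ sin(u) du from 5 to 14, with antiderivative -cos(u).
Back in s: F(s) = -cos(s**2 + 5).
Then F(3) - F(0) = (-cos(14)) - (-cos(5)) = -cos(14) + cos(5).

-cos(14) + cos(5)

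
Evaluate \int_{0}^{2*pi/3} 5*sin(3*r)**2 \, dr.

5*pi/3

Use the identity sin^2(3*r) = (1 - cos(6*r))/2.
An antiderivative is F(r) = 5*r/2 - 5*sin(6*r)/12.
Then F(2*pi/3) - F(0) = (5*pi/3) - (0) = 5*pi/3.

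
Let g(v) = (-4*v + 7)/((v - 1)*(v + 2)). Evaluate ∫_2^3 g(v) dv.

Factor the denominator: v**2 + v - 2 = (v + 2)(v - 1).
Partial fractions: (-4*v + 7)/((v - 1)*(v + 2)) = -5/(v + 2) + 1/(v - 1).
An antiderivative is F(v) = log(v - 1) - 5*log(v + 2).
Then F(3) - F(2) = (-5*log(5) + log(2)) - (-10*log(2)) = -5*log(5) + 11*log(2).

-5*log(5) + 11*log(2)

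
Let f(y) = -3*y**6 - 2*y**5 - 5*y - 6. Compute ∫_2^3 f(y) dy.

-47149/42

By the power rule, an antiderivative is F(y) = -3*y**7/7 - y**6/3 - 5*y**2/2 - 6*y.
Then F(3) - F(2) = (-17091/14) - (-2062/21) = -47149/42.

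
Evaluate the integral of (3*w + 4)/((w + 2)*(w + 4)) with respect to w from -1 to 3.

Factor the denominator: w**2 + 6*w + 8 = (w + 4)(w + 2).
Partial fractions: (3*w + 4)/((w + 2)*(w + 4)) = 4/(w + 4) - 1/(w + 2).
An antiderivative is F(w) = -log(w + 2) + 4*log(w + 4).
Then F(3) - F(-1) = (-log(5) + 4*log(7)) - (log(81)) = -4*log(3) - log(5) + 4*log(7).

-4*log(3) - log(5) + 4*log(7)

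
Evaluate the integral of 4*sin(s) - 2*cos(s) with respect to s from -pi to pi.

An antiderivative is F(s) = -2*sin(s) - 4*cos(s).
Then F(pi) - F(-pi) = (4) - (4) = 0.

0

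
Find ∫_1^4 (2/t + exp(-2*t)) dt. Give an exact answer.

(-1 + exp(6) + 8*exp(8)*log(2))*exp(-8)/2

An antiderivative is F(t) = 2*log(t) - exp(-2*t)/2.
Then F(4) - F(1) = (-exp(-8)/2 + 4*log(2)) - (-exp(-2)/2) = (-1 + exp(6) + 8*exp(8)*log(2))*exp(-8)/2.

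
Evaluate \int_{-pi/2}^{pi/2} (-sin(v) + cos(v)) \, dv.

An antiderivative is F(v) = sin(v) + cos(v).
Then F(pi/2) - F(-pi/2) = (1) - (-1) = 2.

2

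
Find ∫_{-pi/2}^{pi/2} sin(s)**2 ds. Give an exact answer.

Use the identity sin^2(s) = (1 - cos(2*s))/2.
An antiderivative is F(s) = s/2 - sin(2*s)/4.
Then F(pi/2) - F(-pi/2) = (pi/4) - (-pi/4) = pi/2.

pi/2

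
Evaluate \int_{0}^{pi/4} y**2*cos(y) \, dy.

Integrate by parts twice (u = y^2, dv = cos(y) dy).
An antiderivative is F(y) = y**2*sin(y) + 2*y*cos(y) - 2*sin(y).
Then F(pi/4) - F(0) = (sqrt(2)*(-32 + pi**2 + 8*pi)/32) - (0) = sqrt(2)*(-32 + pi**2 + 8*pi)/32.

sqrt(2)*(-32 + pi**2 + 8*pi)/32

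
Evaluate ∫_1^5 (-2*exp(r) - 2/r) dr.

-2*exp(5) - 2*log(5) + 2*exp(1)

An antiderivative is F(r) = -2*exp(r) - 2*log(r).
Then F(5) - F(1) = (-2*exp(5) - 2*log(5)) - (-2*exp(1)) = -2*exp(5) - 2*log(5) + 2*exp(1).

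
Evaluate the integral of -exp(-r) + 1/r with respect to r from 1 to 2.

-exp(-1) + exp(-2) + log(2)

An antiderivative is F(r) = log(r) + exp(-r).
Then F(2) - F(1) = (exp(-2) + log(2)) - (exp(-1)) = -exp(-1) + exp(-2) + log(2).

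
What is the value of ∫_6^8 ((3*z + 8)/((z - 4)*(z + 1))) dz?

-2*log(3) + log(7) + 4*log(2)

Factor the denominator: z**2 - 3*z - 4 = (z + 1)(z - 4).
Partial fractions: (3*z + 8)/((z - 4)*(z + 1)) = -1/(z + 1) + 4/(z - 4).
An antiderivative is F(z) = 4*log(z - 4) - log(z + 1).
Then F(8) - F(6) = (-2*log(3) + 8*log(2)) - (log(16/7)) = -2*log(3) + log(7) + 4*log(2).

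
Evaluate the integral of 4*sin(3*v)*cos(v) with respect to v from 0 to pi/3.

Use the identity sin(3*v)cos(v) = [sin(4*v) + sin(2*v)]/2.
An antiderivative is F(v) = -cos(2*v) - cos(4*v)/2.
Then F(pi/3) - F(0) = (3/4) - (-3/2) = 9/4.

9/4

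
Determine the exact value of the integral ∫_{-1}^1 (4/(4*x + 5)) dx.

log(9)

An antiderivative is F(x) = log(4*x + 5).
Then F(1) - F(-1) = (log(9)) - (0) = log(9).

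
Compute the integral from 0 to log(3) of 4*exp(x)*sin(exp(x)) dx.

Let u = exp(x), so du = exp(x) dx. When x = 0, u = 1; when x = log(3), u = 3.
The integral becomes 4·∫ sin(u) du from 1 to 3, with antiderivative -4*cos(u).
Back in x: F(x) = -4*cos(exp(x)).
Then F(log(3)) - F(0) = (-4*cos(3)) - (-4*cos(1)) = 4*cos(1) - 4*cos(3).

4*cos(1) - 4*cos(3)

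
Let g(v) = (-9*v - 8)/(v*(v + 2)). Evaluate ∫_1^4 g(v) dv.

-13*log(2)

Factor the denominator: v**2 + 2*v = (v + 2)v.
Partial fractions: (-9*v - 8)/(v*(v + 2)) = -5/(v + 2) - 4/v.
An antiderivative is F(v) = -4*log(v) - 5*log(v + 2).
Then F(4) - F(1) = (-13*log(2) - 5*log(3)) - (-5*log(3)) = -13*log(2).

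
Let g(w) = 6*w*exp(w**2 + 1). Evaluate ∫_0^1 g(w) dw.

3*E*(-1 + E)

Let u = w**2 + 1, so du = 2*w dw. When w = 0, u = 1; when w = 1, u = 2.
The integral becomes 3·∫ exp(u) du from 1 to 2, with antiderivative 3*exp(u).
Back in w: F(w) = 3*exp(w**2 + 1).
Then F(1) - F(0) = (3*exp(2)) - (3*exp(1)) = 3*exp(1)*(-1 + exp(1)).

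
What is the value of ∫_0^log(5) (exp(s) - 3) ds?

An antiderivative is F(s) = -3*s + exp(s).
Then F(log(5)) - F(0) = (5 - 3*log(5)) - (1) = 4 - 3*log(5).

4 - 3*log(5)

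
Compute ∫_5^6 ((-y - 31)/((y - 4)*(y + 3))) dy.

-17*log(2) + 8*log(3)

Factor the denominator: y**2 - y - 12 = (y + 3)(y - 4).
Partial fractions: (-y - 31)/((y - 4)*(y + 3)) = 4/(y + 3) - 5/(y - 4).
An antiderivative is F(y) = -5*log(y - 4) + 4*log(y + 3).
Then F(6) - F(5) = (-5*log(2) + 8*log(3)) - (12*log(2)) = -17*log(2) + 8*log(3).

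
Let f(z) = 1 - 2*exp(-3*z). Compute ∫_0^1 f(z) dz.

(2 + exp(3))*exp(-3)/3

An antiderivative is F(z) = z + 2*exp(-3*z)/3.
Then F(1) - F(0) = (2*exp(-3)/3 + 1) - (2/3) = (2 + exp(3))*exp(-3)/3.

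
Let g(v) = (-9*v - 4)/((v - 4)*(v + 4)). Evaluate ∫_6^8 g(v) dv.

-9*log(2) - 4*log(3) + 4*log(5)

Factor the denominator: v**2 - 16 = (v + 4)(v - 4).
Partial fractions: (-9*v - 4)/((v - 4)*(v + 4)) = -4/(v + 4) - 5/(v - 4).
An antiderivative is F(v) = -5*log(v - 4) - 4*log(v + 4).
Then F(8) - F(6) = (-18*log(2) - 4*log(3)) - (-4*log(5) - 9*log(2)) = -9*log(2) - 4*log(3) + 4*log(5).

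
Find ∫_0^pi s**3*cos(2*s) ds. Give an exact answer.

Integrate by parts 3 times (u = s^3, dv = cos(2*s) ds).
An antiderivative is F(s) = s**3*sin(2*s)/2 + 3*s**2*cos(2*s)/4 - 3*s*sin(2*s)/4 - 3*cos(2*s)/8.
Then F(pi) - F(0) = (-3/8 + 3*pi**2/4) - (-3/8) = 3*pi**2/4.

3*pi**2/4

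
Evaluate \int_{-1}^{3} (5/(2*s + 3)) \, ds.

5*log(3)

An antiderivative is F(s) = 5*log(2*s + 3)/2.
Then F(3) - F(-1) = (5*log(3)) - (0) = 5*log(3).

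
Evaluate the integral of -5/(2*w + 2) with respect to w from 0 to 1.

An antiderivative is F(w) = -5*log(2*w + 2)/2.
Then F(1) - F(0) = (-log(32)) - (-5*log(2)/2) = -5*log(2)/2.

-5*log(2)/2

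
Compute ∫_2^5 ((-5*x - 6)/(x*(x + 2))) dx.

-3*log(5) - 2*log(7) + 7*log(2)

Factor the denominator: x**2 + 2*x = (x + 2)x.
Partial fractions: (-5*x - 6)/(x*(x + 2)) = -2/(x + 2) - 3/x.
An antiderivative is F(x) = -3*log(x) - 2*log(x + 2).
Then F(5) - F(2) = (-3*log(5) - 2*log(7)) - (-7*log(2)) = -3*log(5) - 2*log(7) + 7*log(2).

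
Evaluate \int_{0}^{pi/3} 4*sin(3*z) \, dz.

8/3

An antiderivative is F(z) = -4*cos(3*z)/3.
Then F(pi/3) - F(0) = (4/3) - (-4/3) = 8/3.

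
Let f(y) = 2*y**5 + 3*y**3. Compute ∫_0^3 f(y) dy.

By the power rule, an antiderivative is F(y) = y**6/3 + 3*y**4/4.
Then F(3) - F(0) = (1215/4) - (0) = 1215/4.

1215/4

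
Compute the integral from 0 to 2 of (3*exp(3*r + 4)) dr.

Let u = 3*r + 4, so du = 3 dr. When r = 0, u = 4; when r = 2, u = 10.
The integral becomes ∫ exp(u) du from 4 to 10, with antiderivative exp(u).
Back in r: F(r) = exp(3*r + 4).
Then F(2) - F(0) = (exp(10)) - (exp(4)) = -exp(4) + exp(10).

-exp(4) + exp(10)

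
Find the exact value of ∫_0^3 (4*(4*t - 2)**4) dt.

Let u = 4*t - 2, so du = 4 dt. When t = 0, u = -2; when t = 3, u = 10.
The integral becomes ∫ u**4 du from -2 to 10, with antiderivative u**5/5.
Back in t: F(t) = (4*t - 2)**5/5.
Then F(3) - F(0) = (20000) - (-32/5) = 100032/5.

100032/5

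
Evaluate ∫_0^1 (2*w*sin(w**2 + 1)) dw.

Let u = w**2 + 1, so du = 2*w dw. When w = 0, u = 1; when w = 1, u = 2.
The integral becomes ∫ sin(u) du from 1 to 2, with antiderivative -cos(u).
Back in w: F(w) = -cos(w**2 + 1).
Then F(1) - F(0) = (-cos(2)) - (-cos(1)) = -cos(2) + cos(1).

-cos(2) + cos(1)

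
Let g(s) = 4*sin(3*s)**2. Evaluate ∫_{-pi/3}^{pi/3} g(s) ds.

4*pi/3

Use the identity sin^2(3*s) = (1 - cos(6*s))/2.
An antiderivative is F(s) = 2*s - sin(6*s)/3.
Then F(pi/3) - F(-pi/3) = (2*pi/3) - (-2*pi/3) = 4*pi/3.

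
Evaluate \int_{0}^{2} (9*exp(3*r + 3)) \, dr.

-3*(1 - exp(6))*exp(3)

Let u = 3*r + 3, so du = 3 dr. When r = 0, u = 3; when r = 2, u = 9.
The integral becomes 3·∫ exp(u) du from 3 to 9, with antiderivative 3*exp(u).
Back in r: F(r) = 3*exp(3*r + 3).
Then F(2) - F(0) = (3*exp(9)) - (3*exp(3)) = -3*(1 - exp(6))*exp(3).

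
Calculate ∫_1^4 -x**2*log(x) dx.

7 - 128*log(2)/3

Integrate by parts once (u = ln x, dv = -x**2 dx).
An antiderivative is F(x) = -x**3*(3*log(x) - 1)/9.
Then F(4) - F(1) = (64/9 - 128*log(2)/3) - (1/9) = 7 - 128*log(2)/3.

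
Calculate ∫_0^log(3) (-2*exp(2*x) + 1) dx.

An antiderivative is F(x) = -exp(2*x) + x.
Then F(log(3)) - F(0) = (-9 + log(3)) - (-1) = -8 + log(3).

-8 + log(3)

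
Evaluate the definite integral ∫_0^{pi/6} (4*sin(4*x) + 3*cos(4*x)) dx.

3*sqrt(3)/8 + 3/2

An antiderivative is F(x) = 3*sin(4*x)/4 - cos(4*x).
Then F(pi/6) - F(0) = (1/2 + 3*sqrt(3)/8) - (-1) = 3*sqrt(3)/8 + 3/2.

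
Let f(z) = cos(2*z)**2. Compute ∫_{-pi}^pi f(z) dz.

pi

Use the identity cos^2(2*z) = (1 + cos(4*z))/2.
An antiderivative is F(z) = z/2 + sin(4*z)/8.
Then F(pi) - F(-pi) = (pi/2) - (-pi/2) = pi.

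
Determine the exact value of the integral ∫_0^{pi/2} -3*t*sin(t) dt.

-3

Integrate by parts once (u = t, dv = -3*sin(t) dt).
An antiderivative is F(t) = 3*t*cos(t) - 3*sin(t).
Then F(pi/2) - F(0) = (-3) - (0) = -3.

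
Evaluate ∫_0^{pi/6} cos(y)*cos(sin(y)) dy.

Let u = sin(y), so du = cos(y) dy. When y = 0, u = 0; when y = pi/6, u = 1/2.
The integral becomes ∫ cos(u) du from 0 to 1/2, with antiderivative sin(u).
Back in y: F(y) = sin(sin(y)).
Then F(pi/6) - F(0) = (sin(1/2)) - (0) = sin(1/2).

sin(1/2)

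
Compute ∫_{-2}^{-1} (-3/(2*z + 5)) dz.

An antiderivative is F(z) = -3*log(2*z + 5)/2.
Then F(-1) - F(-2) = (-3*log(3)/2) - (0) = -3*log(3)/2.

-3*log(3)/2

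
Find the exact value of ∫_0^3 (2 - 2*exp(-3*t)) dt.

2*exp(-9)/3 + 16/3

An antiderivative is F(t) = 2*t + 2*exp(-3*t)/3.
Then F(3) - F(0) = (2*exp(-9)/3 + 6) - (2/3) = 2*exp(-9)/3 + 16/3.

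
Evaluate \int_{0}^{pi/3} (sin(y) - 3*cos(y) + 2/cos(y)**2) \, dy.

An antiderivative is F(y) = -3*sin(y) - cos(y) + 2*tan(y).
Then F(pi/3) - F(0) = (-1/2 + sqrt(3)/2) - (-1) = 1/2 + sqrt(3)/2.

1/2 + sqrt(3)/2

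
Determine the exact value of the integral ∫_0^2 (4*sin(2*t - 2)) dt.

Let u = 2*t - 2, so du = 2 dt. When t = 0, u = -2; when t = 2, u = 2.
The integral becomes 2·∫ sin(u) du from -2 to 2, with antiderivative -2*cos(u).
Back in t: F(t) = -2*cos(2*t - 2).
Then F(2) - F(0) = (-2*cos(2)) - (-2*cos(2)) = 0.

0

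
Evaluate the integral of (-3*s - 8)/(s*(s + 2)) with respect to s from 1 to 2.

-log(12)

Factor the denominator: s**2 + 2*s = (s + 2)s.
Partial fractions: (-3*s - 8)/(s*(s + 2)) = 1/(s + 2) - 4/s.
An antiderivative is F(s) = -4*log(s) + log(s + 2).
Then F(2) - F(1) = (-log(4)) - (log(3)) = -log(12).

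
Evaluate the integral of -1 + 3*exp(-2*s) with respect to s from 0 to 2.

An antiderivative is F(s) = -s - 3*exp(-2*s)/2.
Then F(2) - F(0) = (-2 - 3*exp(-4)/2) - (-3/2) = (-exp(4) - 3)*exp(-4)/2.

(-exp(4) - 3)*exp(-4)/2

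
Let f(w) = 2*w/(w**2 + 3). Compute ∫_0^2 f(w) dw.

Let u = w**2 + 3, so du = 2*w dw. When w = 0, u = 3; when w = 2, u = 7.
The integral becomes ∫ 1/u du from 3 to 7, with antiderivative log(u).
Back in w: F(w) = log(w**2 + 3).
Then F(2) - F(0) = (log(7)) - (log(3)) = log(7/3).

log(7/3)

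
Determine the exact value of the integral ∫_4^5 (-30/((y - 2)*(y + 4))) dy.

Factor the denominator: y**2 + 2*y - 8 = (y + 4)(y - 2).
Partial fractions: -30/((y - 2)*(y + 4)) = 5/(y + 4) - 5/(y - 2).
An antiderivative is F(y) = -5*log(y - 2) + 5*log(y + 4).
Then F(5) - F(4) = (5*log(3)) - (10*log(2)) = -10*log(2) + 5*log(3).

-10*log(2) + 5*log(3)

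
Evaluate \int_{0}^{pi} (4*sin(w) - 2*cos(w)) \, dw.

An antiderivative is F(w) = -2*sin(w) - 4*cos(w).
Then F(pi) - F(0) = (4) - (-4) = 8.

8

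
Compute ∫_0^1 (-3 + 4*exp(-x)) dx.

An antiderivative is F(x) = -3*x - 4*exp(-x).
Then F(1) - F(0) = (-3 - 4*exp(-1)) - (-4) = 1 - 4*exp(-1).

1 - 4*exp(-1)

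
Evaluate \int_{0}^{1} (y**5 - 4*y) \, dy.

By the power rule, an antiderivative is F(y) = y**6/6 - 2*y**2.
Then F(1) - F(0) = (-11/6) - (0) = -11/6.

-11/6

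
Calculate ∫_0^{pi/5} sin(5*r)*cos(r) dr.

Use the identity sin(5*r)cos(r) = [sin(6*r) + sin(4*r)]/2.
An antiderivative is F(r) = -cos(4*r)/8 - cos(6*r)/12.
Then F(pi/5) - F(0) = (5/96 + 5*sqrt(5)/96) - (-5/24) = 5*sqrt(5)/96 + 25/96.

5*sqrt(5)/96 + 25/96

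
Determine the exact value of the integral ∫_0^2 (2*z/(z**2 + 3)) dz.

Let u = z**2 + 3, so du = 2*z dz. When z = 0, u = 3; when z = 2, u = 7.
The integral becomes ∫ 1/u du from 3 to 7, with antiderivative log(u).
Back in z: F(z) = log(z**2 + 3).
Then F(2) - F(0) = (log(7)) - (log(3)) = log(7/3).

log(7/3)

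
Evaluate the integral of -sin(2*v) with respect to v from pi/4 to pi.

1/2

An antiderivative is F(v) = cos(2*v)/2.
Then F(pi) - F(pi/4) = (1/2) - (0) = 1/2.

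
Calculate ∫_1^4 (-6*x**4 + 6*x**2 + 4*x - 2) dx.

By the power rule, an antiderivative is F(x) = -6*x**5/5 + 2*x**3 + 2*x**2 - 2*x.
Then F(4) - F(1) = (-5384/5) - (4/5) = -5388/5.

-5388/5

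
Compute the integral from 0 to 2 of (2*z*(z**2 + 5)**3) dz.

1484

Let u = z**2 + 5, so du = 2*z dz. When z = 0, u = 5; when z = 2, u = 9.
The integral becomes ∫ u**3 du from 5 to 9, with antiderivative u**4/4.
Back in z: F(z) = (z**2 + 5)**4/4.
Then F(2) - F(0) = (6561/4) - (625/4) = 1484.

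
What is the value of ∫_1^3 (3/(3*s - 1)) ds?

log(4)

An antiderivative is F(s) = log(3*s - 1).
Then F(3) - F(1) = (log(8)) - (log(2)) = log(4).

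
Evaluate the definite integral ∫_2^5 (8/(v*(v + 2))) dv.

Factor the denominator: v**2 + 2*v = (v + 2)v.
Partial fractions: 8/(v*(v + 2)) = -4/(v + 2) + 4/v.
An antiderivative is F(v) = 4*log(v) - 4*log(v + 2).
Then F(5) - F(2) = (-4*log(7) + 4*log(5)) - (-log(16)) = -4*log(7) + 4*log(2) + 4*log(5).

-4*log(7) + 4*log(2) + 4*log(5)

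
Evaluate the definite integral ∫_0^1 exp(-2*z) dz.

-(1 - exp(2))*exp(-2)/2

An antiderivative is F(z) = -exp(-2*z)/2.
Then F(1) - F(0) = (-exp(-2)/2) - (-1/2) = -(1 - exp(2))*exp(-2)/2.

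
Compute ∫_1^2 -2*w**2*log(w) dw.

Integrate by parts once (u = ln w, dv = -2*w**2 dw).
An antiderivative is F(w) = -2*w**3*(3*log(w) - 1)/9.
Then F(2) - F(1) = (16/9 - 16*log(2)/3) - (2/9) = 14/9 - 16*log(2)/3.

14/9 - 16*log(2)/3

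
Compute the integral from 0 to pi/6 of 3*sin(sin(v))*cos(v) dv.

Let u = sin(v), so du = cos(v) dv. When v = 0, u = 0; when v = pi/6, u = 1/2.
The integral becomes 3·∫ sin(u) du from 0 to 1/2, with antiderivative -3*cos(u).
Back in v: F(v) = -3*cos(sin(v)).
Then F(pi/6) - F(0) = (-3*cos(1/2)) - (-3) = 3 - 3*cos(1/2).

3 - 3*cos(1/2)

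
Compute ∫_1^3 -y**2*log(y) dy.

26/9 - 9*log(3)

Integrate by parts once (u = ln y, dv = -y**2 dy).
An antiderivative is F(y) = -y**3*(3*log(y) - 1)/9.
Then F(3) - F(1) = (3 - 9*log(3)) - (1/9) = 26/9 - 9*log(3).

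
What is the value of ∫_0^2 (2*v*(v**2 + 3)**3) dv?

Let u = v**2 + 3, so du = 2*v dv. When v = 0, u = 3; when v = 2, u = 7.
The integral becomes ∫ u**3 du from 3 to 7, with antiderivative u**4/4.
Back in v: F(v) = (v**2 + 3)**4/4.
Then F(2) - F(0) = (2401/4) - (81/4) = 580.

580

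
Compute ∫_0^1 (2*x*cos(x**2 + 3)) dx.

Let u = x**2 + 3, so du = 2*x dx. When x = 0, u = 3; when x = 1, u = 4.
The integral becomes ∫ cos(u) du from 3 to 4, with antiderivative sin(u).
Back in x: F(x) = sin(x**2 + 3).
Then F(1) - F(0) = (sin(4)) - (sin(3)) = sin(4) - sin(3).

sin(4) - sin(3)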